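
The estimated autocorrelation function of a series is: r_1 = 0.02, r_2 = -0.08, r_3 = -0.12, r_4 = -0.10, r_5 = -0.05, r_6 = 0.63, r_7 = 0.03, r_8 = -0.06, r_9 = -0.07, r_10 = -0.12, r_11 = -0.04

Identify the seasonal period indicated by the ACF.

The largest autocorrelation is r_6 = 0.63; the remaining lags stay at or below 0.03.
The dominant spike at lag 6 indicates a seasonal period of 6.

6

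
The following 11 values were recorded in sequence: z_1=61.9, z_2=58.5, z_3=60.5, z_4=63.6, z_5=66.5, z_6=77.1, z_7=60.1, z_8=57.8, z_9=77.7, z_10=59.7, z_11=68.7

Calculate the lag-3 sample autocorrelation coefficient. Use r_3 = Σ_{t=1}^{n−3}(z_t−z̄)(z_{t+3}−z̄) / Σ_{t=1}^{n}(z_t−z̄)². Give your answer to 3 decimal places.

Mean z̄ = (61.9 + 58.5 + 60.5 + 63.6 + 66.5 + 77.1 + 60.1 + 57.8 + 77.7 + 59.7 + 68.7)/11 = 64.7364
Numerator Σ_{t=1}^{8}(z_t−z̄)(z_{t+3}−z̄) = 89.0179
Denominator Σ(z_t−z̄)² = 500.8855
r_3 = 89.0179 / 500.8855 = 0.178

0.178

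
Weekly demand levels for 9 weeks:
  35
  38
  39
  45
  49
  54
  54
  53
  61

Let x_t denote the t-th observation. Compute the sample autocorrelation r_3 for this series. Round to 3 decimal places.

Mean x̄ = (35 + 38 + 39 + 45 + 49 + 54 + 54 + 53 + 61)/9 = 47.5556
Numerator Σ_{t=1}^{6}(x_t−x̄)(x_{t+3}−x̄) = 41.1852
Denominator Σ(x_t−x̄)² = 624.2222
r_3 = 41.1852 / 624.2222 = 0.066

0.066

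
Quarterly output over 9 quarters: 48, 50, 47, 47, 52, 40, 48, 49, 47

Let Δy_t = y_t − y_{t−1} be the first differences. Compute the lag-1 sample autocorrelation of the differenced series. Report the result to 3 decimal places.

First differences Δy: 2, -3, 0, 5, -12, 8, 1, -2
Mean of differences = -0.1250
Numerator Σ(Δy_t−Δȳ)(Δy_{t+1}−Δȳ) = -156.1406
Denominator Σ(Δy_t−Δȳ)² = 250.8750
r_1(Δy) = -156.1406 / 250.8750 = -0.622

-0.622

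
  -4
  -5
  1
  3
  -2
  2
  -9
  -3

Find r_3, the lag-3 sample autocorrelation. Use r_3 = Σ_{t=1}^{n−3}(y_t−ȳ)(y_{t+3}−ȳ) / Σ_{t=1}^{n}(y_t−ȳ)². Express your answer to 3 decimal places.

-0.287

Mean ȳ = (-4 − 5 + 1 + 3 − 2 + 2 − 9 − 3)/8 = -2.1250
Deviations from mean: -1.8750, -2.8750, 3.1250, 5.1250, 0.1250, 4.1250, -6.8750, -0.8750
Numerator Σ_{t=1}^{5}(y_t−ȳ)(y_{t+3}−ȳ) = -32.4219
Denominator Σ(y_t−ȳ)² = 112.8750
r_3 = -32.4219 / 112.8750 = -0.287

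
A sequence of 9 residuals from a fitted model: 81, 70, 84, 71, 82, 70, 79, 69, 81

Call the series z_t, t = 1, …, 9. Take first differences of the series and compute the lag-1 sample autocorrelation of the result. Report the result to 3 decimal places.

-0.863

First differences Δz: -11, 14, -13, 11, -12, 9, -10, 12
Mean of differences = 0.0000
Numerator Σ(Δz_t−Δz̄)(Δz_{t+1}−Δz̄) = -929.0000
Denominator Σ(Δz_t−Δz̄)² = 1076.0000
r_1(Δz) = -929.0000 / 1076.0000 = -0.863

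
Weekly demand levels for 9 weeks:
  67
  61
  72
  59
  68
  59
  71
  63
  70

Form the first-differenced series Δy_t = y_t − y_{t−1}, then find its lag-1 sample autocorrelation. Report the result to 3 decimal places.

First differences Δy: -6, 11, -13, 9, -9, 12, -8, 7
Mean of differences = 0.3750
Numerator Σ(Δy_t−Δȳ)(Δy_{t+1}−Δȳ) = -667.8906
Denominator Σ(Δy_t−Δȳ)² = 743.8750
r_1(Δy) = -667.8906 / 743.8750 = -0.898

-0.898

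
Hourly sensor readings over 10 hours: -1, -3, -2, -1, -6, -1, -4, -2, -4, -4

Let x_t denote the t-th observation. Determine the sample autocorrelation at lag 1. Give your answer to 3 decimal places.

Mean x̄ = (-1 − 3 − 2 − 1 − 6 − 1 − 4 − 2 − 4 − 4)/10 = -2.8000
Numerator Σ_{t=1}^{9}(x_t−x̄)(x_{t+1}−x̄) = -13.2400
Denominator Σ(x_t−x̄)² = 25.6000
r_1 = -13.2400 / 25.6000 = -0.517

-0.517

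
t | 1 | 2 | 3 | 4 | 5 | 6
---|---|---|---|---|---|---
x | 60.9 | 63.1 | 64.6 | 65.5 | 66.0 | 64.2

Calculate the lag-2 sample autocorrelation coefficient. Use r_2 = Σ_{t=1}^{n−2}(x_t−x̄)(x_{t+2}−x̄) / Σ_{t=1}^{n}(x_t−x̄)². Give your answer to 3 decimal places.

-0.107

Mean x̄ = (60.9 + 63.1 + 64.6 + 65.5 + 66.0 + 64.2)/6 = 64.0500
Deviations from mean: -3.1500, -0.9500, 0.5500, 1.4500, 1.9500, 0.1500
Numerator Σ_{t=1}^{4}(x_t−x̄)(x_{t+2}−x̄) = -1.8200
Denominator Σ(x_t−x̄)² = 17.0550
r_2 = -1.8200 / 17.0550 = -0.107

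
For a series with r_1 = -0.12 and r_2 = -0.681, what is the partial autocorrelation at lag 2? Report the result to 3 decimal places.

φ_{22} = (r_2 − r_1²) / (1 − r_1²)
r_1² = (-0.12)² = 0.0144
Numerator = -0.681 − 0.0144 = -0.6954; denominator = 1 − 0.0144 = 0.9856
φ_{22} = -0.6954 / 0.9856 = -0.706

-0.706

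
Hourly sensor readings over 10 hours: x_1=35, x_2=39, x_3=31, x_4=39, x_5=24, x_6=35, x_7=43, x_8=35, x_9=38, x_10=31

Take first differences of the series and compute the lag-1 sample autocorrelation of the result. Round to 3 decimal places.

First differences Δx: 4, -8, 8, -15, 11, 8, -8, 3, -7
Mean of differences = -0.4444
Numerator Σ(Δx_t−Δx̄)(Δx_{t+1}−Δx̄) = -402.6420
Denominator Σ(Δx_t−Δx̄)² = 674.2222
r_1(Δx) = -402.6420 / 674.2222 = -0.597

-0.597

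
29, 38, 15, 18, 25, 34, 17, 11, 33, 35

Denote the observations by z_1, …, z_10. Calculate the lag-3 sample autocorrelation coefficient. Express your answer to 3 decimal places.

-0.081

Mean z̄ = (29 + 38 + 15 + 18 + 25 + 34 + 17 + 11 + 33 + 35)/10 = 25.5000
Σ(z_t−z̄)(z_{t+3}−z̄) = (-26.2500) + (-6.2500) + (-89.2500) + (63.7500) + (7.2500) + (63.7500) + (-80.7500) = -67.7500
Denominator Σ(z_t−z̄)² = 836.5000
r_3 = -67.7500 / 836.5000 = -0.081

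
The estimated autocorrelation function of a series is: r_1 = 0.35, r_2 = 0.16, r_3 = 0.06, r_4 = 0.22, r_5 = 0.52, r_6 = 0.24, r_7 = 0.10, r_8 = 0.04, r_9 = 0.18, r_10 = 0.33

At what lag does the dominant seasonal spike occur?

The largest autocorrelation is r_5 = 0.52; the remaining lags stay at or below 0.35. The elevated value at lag 1 (0.35), dropping to 0.16 at lag 2, reflects decaying short-term dependence rather than seasonality.
The dominant spike at lag 5 indicates a seasonal period of 5.

5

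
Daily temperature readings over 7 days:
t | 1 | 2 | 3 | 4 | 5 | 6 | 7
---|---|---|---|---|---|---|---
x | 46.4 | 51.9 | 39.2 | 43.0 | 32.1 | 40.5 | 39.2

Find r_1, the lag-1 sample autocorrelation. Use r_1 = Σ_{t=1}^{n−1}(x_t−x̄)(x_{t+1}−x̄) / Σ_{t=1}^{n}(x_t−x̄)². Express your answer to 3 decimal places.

Mean x̄ = (46.4 + 51.9 + 39.2 + 43.0 + 32.1 + 40.5 + 39.2)/7 = 41.7571
Deviations from mean: 4.6429, 10.1429, -2.5571, 1.2429, -9.6571, -1.2571, -2.5571
Σ(x_t−x̄)(x_{t+1}−x̄) = (47.0918) + (-25.9367) + (-3.1782) + (-12.0024) + (12.1404) + (3.2147) = 21.3296
Denominator Σ(x_t−x̄)² = 233.8971
r_1 = 21.3296 / 233.8971 = 0.091

0.091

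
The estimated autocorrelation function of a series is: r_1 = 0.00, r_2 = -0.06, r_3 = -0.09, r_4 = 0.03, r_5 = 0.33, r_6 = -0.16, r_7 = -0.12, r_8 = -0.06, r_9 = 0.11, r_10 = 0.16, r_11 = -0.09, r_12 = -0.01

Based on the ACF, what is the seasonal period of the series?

5

The largest autocorrelation is r_5 = 0.33, with a weaker echo at lag 10 (0.16); the remaining lags stay at or below 0.11.
The dominant spike at lag 5 indicates a seasonal period of 5.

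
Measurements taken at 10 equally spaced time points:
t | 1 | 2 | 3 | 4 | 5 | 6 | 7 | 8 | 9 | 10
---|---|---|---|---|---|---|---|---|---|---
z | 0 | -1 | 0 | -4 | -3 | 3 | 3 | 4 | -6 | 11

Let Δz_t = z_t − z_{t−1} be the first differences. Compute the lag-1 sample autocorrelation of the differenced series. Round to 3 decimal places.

-0.413

First differences Δz: -1, 1, -4, 1, 6, 0, 1, -10, 17
Mean of differences = 1.2222
Numerator Σ(Δz_t−Δz̄)(Δz_{t+1}−Δz̄) = -178.3827
Denominator Σ(Δz_t−Δz̄)² = 431.5556
r_1(Δz) = -178.3827 / 431.5556 = -0.413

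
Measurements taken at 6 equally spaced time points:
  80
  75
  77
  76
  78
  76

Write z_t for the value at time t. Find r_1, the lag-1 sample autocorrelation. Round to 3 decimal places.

-0.500

Mean z̄ = (80 + 75 + 77 + 76 + 78 + 76)/6 = 77.0000
Deviations from mean: 3.0000, -2.0000, 0.0000, -1.0000, 1.0000, -1.0000
Numerator Σ_{t=1}^{5}(z_t−z̄)(z_{t+1}−z̄) = -8.0000
Denominator Σ(z_t−z̄)² = 16.0000
r_1 = -8.0000 / 16.0000 = -0.500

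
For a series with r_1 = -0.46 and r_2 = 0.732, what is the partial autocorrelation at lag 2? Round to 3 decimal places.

φ_{22} = (r_2 − r_1²) / (1 − r_1²)
r_1² = (-0.46)² = 0.2116
Numerator = 0.732 − 0.2116 = 0.5204; denominator = 1 − 0.2116 = 0.7884
φ_{22} = 0.5204 / 0.7884 = 0.660

0.660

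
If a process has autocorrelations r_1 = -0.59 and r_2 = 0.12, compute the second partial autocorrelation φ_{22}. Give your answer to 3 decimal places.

-0.350

φ_{22} = (r_2 − r_1²) / (1 − r_1²)
r_1² = (-0.59)² = 0.3481
Numerator = 0.12 − 0.3481 = -0.2281; denominator = 1 − 0.3481 = 0.6519
φ_{22} = -0.2281 / 0.6519 = -0.350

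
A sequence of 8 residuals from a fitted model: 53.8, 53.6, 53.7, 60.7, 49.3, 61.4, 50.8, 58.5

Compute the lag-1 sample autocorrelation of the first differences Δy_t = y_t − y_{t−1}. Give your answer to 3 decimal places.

-0.862

First differences Δy: -0.2, 0.1, 7.0, -11.4, 12.1, -10.6, 7.7
Mean of differences = 0.6714
Numerator Σ(Δy_t−Δȳ)(Δy_{t+1}−Δȳ) = -425.5108
Denominator Σ(Δy_t−Δȳ)² = 493.9143
r_1(Δy) = -425.5108 / 493.9143 = -0.862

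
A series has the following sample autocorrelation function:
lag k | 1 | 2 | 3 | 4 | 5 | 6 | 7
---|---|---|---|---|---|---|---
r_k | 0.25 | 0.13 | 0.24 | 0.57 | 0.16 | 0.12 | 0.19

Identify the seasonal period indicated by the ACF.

The largest autocorrelation is r_4 = 0.57; the remaining lags stay at or below 0.25. The elevated value at lag 1 (0.25), dropping to 0.13 at lag 2, reflects decaying short-term dependence rather than seasonality.
The dominant spike at lag 4 indicates a seasonal period of 4.

4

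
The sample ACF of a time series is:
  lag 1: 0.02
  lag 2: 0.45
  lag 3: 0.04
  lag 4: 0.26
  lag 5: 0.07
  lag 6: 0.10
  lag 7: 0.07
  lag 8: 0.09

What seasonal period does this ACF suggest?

The largest autocorrelation is r_2 = 0.45, with a weaker echo at lag 4 (0.26); the remaining lags stay at or below 0.10.
The dominant spike at lag 2 indicates a seasonal period of 2.

2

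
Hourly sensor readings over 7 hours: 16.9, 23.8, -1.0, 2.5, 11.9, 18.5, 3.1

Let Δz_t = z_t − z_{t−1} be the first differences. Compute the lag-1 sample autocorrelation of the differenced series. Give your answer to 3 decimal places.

First differences Δz: 6.9, -24.8, 3.5, 9.4, 6.6, -15.4
Mean of differences = -2.3000
Numerator Σ(Δz_t−Δz̄)(Δz_{t+1}−Δz̄) = -282.1000
Denominator Σ(Δz_t−Δz̄)² = 1012.2400
r_1(Δz) = -282.1000 / 1012.2400 = -0.279

-0.279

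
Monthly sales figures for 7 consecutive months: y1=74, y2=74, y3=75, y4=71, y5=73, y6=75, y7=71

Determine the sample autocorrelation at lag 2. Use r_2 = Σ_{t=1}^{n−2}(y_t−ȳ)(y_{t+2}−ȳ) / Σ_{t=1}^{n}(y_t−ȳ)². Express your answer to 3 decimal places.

Mean ȳ = (74 + 74 + 75 + 71 + 73 + 75 + 71)/7 = 73.2857
Deviations from mean: 0.7143, 0.7143, 1.7143, -2.2857, -0.2857, 1.7143, -2.2857
Σ(y_t−ȳ)(y_{t+2}−ȳ) = (1.2245) + (-1.6327) + (-0.4898) + (-3.9184) + (0.6531) = -4.1633
Denominator Σ(y_t−ȳ)² = 17.4286
r_2 = -4.1633 / 17.4286 = -0.239

-0.239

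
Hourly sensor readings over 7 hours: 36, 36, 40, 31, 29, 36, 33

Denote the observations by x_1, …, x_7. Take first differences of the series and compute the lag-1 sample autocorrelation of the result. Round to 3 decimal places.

-0.338

First differences Δx: 0, 4, -9, -2, 7, -3
Mean of differences = -0.5000
Numerator Σ(Δx_t−Δx̄)(Δx_{t+1}−Δx̄) = -53.2500
Denominator Σ(Δx_t−Δx̄)² = 157.5000
r_1(Δx) = -53.2500 / 157.5000 = -0.338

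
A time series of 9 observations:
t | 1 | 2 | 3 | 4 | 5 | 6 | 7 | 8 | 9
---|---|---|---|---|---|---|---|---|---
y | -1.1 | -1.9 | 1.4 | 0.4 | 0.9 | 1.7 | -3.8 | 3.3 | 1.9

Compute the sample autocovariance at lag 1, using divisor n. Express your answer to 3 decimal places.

-1.285

Mean ȳ = (-1.1 − 1.9 + 1.4 + 0.4 + 0.9 + 1.7 − 3.8 + 3.3 + 1.9)/9 = 0.3111
Σ_{t=1}^{8}(y_t−ȳ)(y_{t+1}−ȳ) = -11.5690
γ_1 = -11.5690 / 9 = -1.285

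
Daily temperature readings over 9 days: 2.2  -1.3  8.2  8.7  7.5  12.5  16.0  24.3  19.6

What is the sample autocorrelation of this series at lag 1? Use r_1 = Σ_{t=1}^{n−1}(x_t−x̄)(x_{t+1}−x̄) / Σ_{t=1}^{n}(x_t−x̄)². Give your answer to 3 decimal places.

0.639

Mean x̄ = (2.2 − 1.3 + 8.2 + 8.7 + 7.5 + 12.5 + 16.0 + 24.3 + 19.6)/9 = 10.8556
Numerator Σ_{t=1}^{8}(x_t−x̄)(x_{t+1}−x̄) = 340.1202
Denominator Σ(x_t−x̄)² = 532.0222
r_1 = 340.1202 / 532.0222 = 0.639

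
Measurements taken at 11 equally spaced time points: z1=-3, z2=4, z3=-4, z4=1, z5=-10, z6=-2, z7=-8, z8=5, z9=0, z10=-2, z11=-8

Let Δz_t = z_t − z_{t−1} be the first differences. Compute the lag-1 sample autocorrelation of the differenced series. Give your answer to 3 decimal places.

-0.696

First differences Δz: 7, -8, 5, -11, 8, -6, 13, -5, -2, -6
Mean of differences = -0.5000
Numerator Σ(Δz_t−Δz̄)(Δz_{t+1}−Δz̄) = -411.2500
Denominator Σ(Δz_t−Δz̄)² = 590.5000
r_1(Δz) = -411.2500 / 590.5000 = -0.696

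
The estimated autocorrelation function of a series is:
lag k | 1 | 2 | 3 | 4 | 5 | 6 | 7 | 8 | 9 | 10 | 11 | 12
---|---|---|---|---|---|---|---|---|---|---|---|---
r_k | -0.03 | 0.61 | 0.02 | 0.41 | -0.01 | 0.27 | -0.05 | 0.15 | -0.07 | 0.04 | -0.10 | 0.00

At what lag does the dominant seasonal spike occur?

The largest autocorrelation is r_2 = 0.61, with weaker echoes at lags 4 (0.41), 6 (0.27) and 8 (0.15); the remaining lags stay at or below 0.04.
The dominant spike at lag 2 indicates a seasonal period of 2.

2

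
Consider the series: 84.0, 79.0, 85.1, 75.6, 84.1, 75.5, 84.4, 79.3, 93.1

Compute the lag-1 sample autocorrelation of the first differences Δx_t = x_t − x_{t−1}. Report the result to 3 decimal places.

First differences Δx: -5.0, 6.1, -9.5, 8.5, -8.6, 8.9, -5.1, 13.8
Mean of differences = 1.1375
Numerator Σ(Δx_t−Δx̄)(Δx_{t+1}−Δx̄) = -436.2452
Denominator Σ(Δx_t−Δx̄)² = 583.9788
r_1(Δx) = -436.2452 / 583.9788 = -0.747

-0.747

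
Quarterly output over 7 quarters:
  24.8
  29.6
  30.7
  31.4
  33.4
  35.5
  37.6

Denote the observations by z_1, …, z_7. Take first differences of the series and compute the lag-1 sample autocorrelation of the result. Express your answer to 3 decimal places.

First differences Δz: 4.8, 1.1, 0.7, 2.0, 2.1, 2.1
Mean of differences = 2.1333
Numerator Σ(Δz_t−Δz̄)(Δz_{t+1}−Δz̄) = -1.0778
Denominator Σ(Δz_t−Δz̄)² = 10.2533
r_1(Δz) = -1.0778 / 10.2533 = -0.105

-0.105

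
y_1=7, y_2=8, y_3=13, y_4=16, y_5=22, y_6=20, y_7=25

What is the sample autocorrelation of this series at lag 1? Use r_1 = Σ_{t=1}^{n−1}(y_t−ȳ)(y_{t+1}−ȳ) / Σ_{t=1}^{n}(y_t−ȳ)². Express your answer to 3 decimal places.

0.543

Mean ȳ = (7 + 8 + 13 + 16 + 22 + 20 + 25)/7 = 15.8571
Deviations from mean: -8.8571, -7.8571, -2.8571, 0.1429, 6.1429, 4.1429, 9.1429
Σ(y_t−ȳ)(y_{t+1}−ȳ) = (69.5918) + (22.4490) + (-0.4082) + (0.8776) + (25.4490) + (37.8776) = 155.8367
Denominator Σ(y_t−ȳ)² = 286.8571
r_1 = 155.8367 / 286.8571 = 0.543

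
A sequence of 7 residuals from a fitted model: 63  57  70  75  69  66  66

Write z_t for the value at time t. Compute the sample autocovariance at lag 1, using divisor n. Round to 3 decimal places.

7.096

Mean z̄ = (63 + 57 + 70 + 75 + 69 + 66 + 66)/7 = 66.5714
Deviations: -3.5714, -9.5714, 3.4286, 8.4286, 2.4286, -0.5714, -0.5714
Σ_{t=1}^{6}(z_t−z̄)(z_{t+1}−z̄) = 49.6735
γ_1 = 49.6735 / 7 = 7.096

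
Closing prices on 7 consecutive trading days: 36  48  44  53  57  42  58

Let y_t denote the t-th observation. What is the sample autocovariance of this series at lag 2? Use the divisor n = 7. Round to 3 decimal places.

9.854

Mean ȳ = (36 + 48 + 44 + 53 + 57 + 42 + 58)/7 = 48.2857
Deviations: -12.2857, -0.2857, -4.2857, 4.7143, 8.7143, -6.2857, 9.7143
Σ_{t=1}^{5}(y_t−ȳ)(y_{t+2}−ȳ) = 68.9796
γ_2 = 68.9796 / 7 = 9.854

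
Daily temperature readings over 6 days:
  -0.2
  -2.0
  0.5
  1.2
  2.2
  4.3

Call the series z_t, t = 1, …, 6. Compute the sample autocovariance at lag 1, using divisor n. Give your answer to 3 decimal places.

1.533

Mean z̄ = (-0.2 − 2.0 + 0.5 + 1.2 + 2.2 + 4.3)/6 = 1.0000
Σ_{t=1}^{5}(z_t−z̄)(z_{t+1}−z̄) = 9.2000
γ_1 = 9.2000 / 6 = 1.533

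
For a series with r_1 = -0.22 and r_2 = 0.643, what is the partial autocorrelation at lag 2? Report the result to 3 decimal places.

0.625

φ_{22} = (r_2 − r_1²) / (1 − r_1²)
r_1² = (-0.22)² = 0.0484
Numerator = 0.643 − 0.0484 = 0.5946; denominator = 1 − 0.0484 = 0.9516
φ_{22} = 0.5946 / 0.9516 = 0.625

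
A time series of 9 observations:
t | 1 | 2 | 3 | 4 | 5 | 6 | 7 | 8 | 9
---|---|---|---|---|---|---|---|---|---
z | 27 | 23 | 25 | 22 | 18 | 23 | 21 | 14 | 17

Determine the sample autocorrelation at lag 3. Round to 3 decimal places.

0.155

Mean z̄ = (27 + 23 + 25 + 22 + 18 + 23 + 21 + 14 + 17)/9 = 21.1111
Numerator Σ_{t=1}^{6}(z_t−z̄)(z_{t+3}−z̄) = 20.9630
Denominator Σ(z_t−z̄)² = 134.8889
r_3 = 20.9630 / 134.8889 = 0.155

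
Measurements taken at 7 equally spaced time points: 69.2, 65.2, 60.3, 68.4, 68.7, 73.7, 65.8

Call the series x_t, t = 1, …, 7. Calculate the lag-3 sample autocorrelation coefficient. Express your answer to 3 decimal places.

Mean x̄ = (69.2 + 65.2 + 60.3 + 68.4 + 68.7 + 73.7 + 65.8)/7 = 67.3286
Deviations from mean: 1.8714, -2.1286, -7.0286, 1.0714, 1.3714, 6.3714, -1.5286
Σ(x_t−x̄)(x_{t+3}−x̄) = (2.0051) + (-2.9192) + (-44.7820) + (-1.6378) = -47.3339
Denominator Σ(x_t−x̄)² = 103.3943
r_3 = -47.3339 / 103.3943 = -0.458

-0.458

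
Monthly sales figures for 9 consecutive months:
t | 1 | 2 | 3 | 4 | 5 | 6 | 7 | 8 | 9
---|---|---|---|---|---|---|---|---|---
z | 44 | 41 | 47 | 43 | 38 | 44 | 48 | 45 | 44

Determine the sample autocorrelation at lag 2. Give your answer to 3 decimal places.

Mean z̄ = (44 + 41 + 47 + 43 + 38 + 44 + 48 + 45 + 44)/9 = 43.7778
Σ(z_t−z̄)(z_{t+2}−z̄) = (0.7160) + (2.1605) + (-18.6173) + (-0.1728) + (-24.3951) + (0.2716) + (0.9383) = -39.0988
Denominator Σ(z_t−z̄)² = 71.5556
r_2 = -39.0988 / 71.5556 = -0.546

-0.546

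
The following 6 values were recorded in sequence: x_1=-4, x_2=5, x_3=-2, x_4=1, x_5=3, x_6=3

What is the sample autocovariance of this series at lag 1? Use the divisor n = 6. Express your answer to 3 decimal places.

Mean x̄ = (-4 + 5 − 2 + 1 + 3 + 3)/6 = 1.0000
Σ_{t=1}^{5}(x_t−x̄)(x_{t+1}−x̄) = -28.0000
γ_1 = -28.0000 / 6 = -4.667

-4.667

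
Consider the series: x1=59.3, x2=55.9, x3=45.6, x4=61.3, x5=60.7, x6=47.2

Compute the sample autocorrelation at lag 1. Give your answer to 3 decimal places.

Mean x̄ = (59.3 + 55.9 + 45.6 + 61.3 + 60.7 + 47.2)/6 = 55.0000
Deviations from mean: 4.3000, 0.9000, -9.4000, 6.3000, 5.7000, -7.8000
Numerator Σ_{t=1}^{5}(x_t−x̄)(x_{t+1}−x̄) = -72.3600
Denominator Σ(x_t−x̄)² = 240.6800
r_1 = -72.3600 / 240.6800 = -0.301

-0.301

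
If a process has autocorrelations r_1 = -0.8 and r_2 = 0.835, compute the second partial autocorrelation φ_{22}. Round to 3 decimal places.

φ_{22} = (r_2 − r_1²) / (1 − r_1²)
r_1² = (-0.8)² = 0.64
Numerator = 0.835 − 0.6400 = 0.1950; denominator = 1 − 0.6400 = 0.3600
φ_{22} = 0.1950 / 0.3600 = 0.542

0.542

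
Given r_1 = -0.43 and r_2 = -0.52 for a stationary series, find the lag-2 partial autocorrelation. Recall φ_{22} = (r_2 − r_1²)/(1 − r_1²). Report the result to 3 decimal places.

-0.865

φ_{22} = (r_2 − r_1²) / (1 − r_1²)
r_1² = (-0.43)² = 0.1849
Numerator = -0.52 − 0.1849 = -0.7049; denominator = 1 − 0.1849 = 0.8151
φ_{22} = -0.7049 / 0.8151 = -0.865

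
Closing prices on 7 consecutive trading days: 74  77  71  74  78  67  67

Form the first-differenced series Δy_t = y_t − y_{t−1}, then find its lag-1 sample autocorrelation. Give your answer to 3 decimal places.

First differences Δy: 3, -6, 3, 4, -11, 0
Mean of differences = -1.1667
Numerator Σ(Δy_t−Δȳ)(Δy_{t+1}−Δȳ) = -81.0278
Denominator Σ(Δy_t−Δȳ)² = 182.8333
r_1(Δy) = -81.0278 / 182.8333 = -0.443

-0.443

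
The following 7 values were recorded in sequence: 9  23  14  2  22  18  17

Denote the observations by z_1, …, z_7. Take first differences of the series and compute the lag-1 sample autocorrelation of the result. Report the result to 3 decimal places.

-0.398

First differences Δz: 14, -9, -12, 20, -4, -1
Mean of differences = 1.3333
Numerator Σ(Δz_t−Δz̄)(Δz_{t+1}−Δz̄) = -329.1111
Denominator Σ(Δz_t−Δz̄)² = 827.3333
r_1(Δz) = -329.1111 / 827.3333 = -0.398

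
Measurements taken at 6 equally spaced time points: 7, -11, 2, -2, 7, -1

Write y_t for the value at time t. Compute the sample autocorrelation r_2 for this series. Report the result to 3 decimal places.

0.228

Mean ȳ = (7 − 11 + 2 − 2 + 7 − 1)/6 = 0.3333
Σ(y_t−ȳ)(y_{t+2}−ȳ) = (11.1111) + (26.4444) + (11.1111) + (3.1111) = 51.7778
Denominator Σ(y_t−ȳ)² = 227.3333
r_2 = 51.7778 / 227.3333 = 0.228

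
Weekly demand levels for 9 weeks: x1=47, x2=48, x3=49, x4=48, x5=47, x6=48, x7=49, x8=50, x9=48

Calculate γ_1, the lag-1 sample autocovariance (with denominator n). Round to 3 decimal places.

Mean x̄ = (47 + 48 + 49 + 48 + 47 + 48 + 49 + 50 + 48)/9 = 48.2222
Σ_{t=1}^{8}(x_t−x̄)(x_{t+1}−x̄) = 1.2840
γ_1 = 1.2840 / 9 = 0.143

0.143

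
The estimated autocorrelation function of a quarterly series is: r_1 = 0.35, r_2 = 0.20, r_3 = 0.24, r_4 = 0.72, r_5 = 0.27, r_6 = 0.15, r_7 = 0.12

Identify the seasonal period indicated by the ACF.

4

The largest autocorrelation is r_4 = 0.72; the remaining lags stay at or below 0.35. The elevated value at lag 1 (0.35), dropping to 0.20 at lag 2, reflects decaying short-term dependence rather than seasonality.
The dominant spike at lag 4 indicates a seasonal period of 4.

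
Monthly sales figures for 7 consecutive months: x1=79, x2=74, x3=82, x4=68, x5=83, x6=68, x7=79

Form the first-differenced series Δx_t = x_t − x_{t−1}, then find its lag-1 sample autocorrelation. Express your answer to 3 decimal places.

-0.879

First differences Δx: -5, 8, -14, 15, -15, 11
Mean of differences = 0.0000
Numerator Σ(Δx_t−Δx̄)(Δx_{t+1}−Δx̄) = -752.0000
Denominator Σ(Δx_t−Δx̄)² = 856.0000
r_1(Δx) = -752.0000 / 856.0000 = -0.879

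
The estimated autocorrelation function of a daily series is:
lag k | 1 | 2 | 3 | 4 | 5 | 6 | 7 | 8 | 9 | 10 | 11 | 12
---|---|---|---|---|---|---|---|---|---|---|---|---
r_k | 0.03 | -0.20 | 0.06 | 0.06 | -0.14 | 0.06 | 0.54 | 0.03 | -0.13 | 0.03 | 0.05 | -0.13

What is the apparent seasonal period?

7

The largest autocorrelation is r_7 = 0.54; the remaining lags stay at or below 0.06.
The dominant spike at lag 7 indicates a seasonal period of 7.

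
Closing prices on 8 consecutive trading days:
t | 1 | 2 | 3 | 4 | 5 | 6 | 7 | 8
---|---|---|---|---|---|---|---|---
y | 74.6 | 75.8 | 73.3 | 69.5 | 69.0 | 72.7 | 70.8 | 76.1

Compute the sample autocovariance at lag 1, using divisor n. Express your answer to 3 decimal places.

Mean ȳ = (74.6 + 75.8 + 73.3 + 69.5 + 69.0 + 72.7 + 70.8 + 76.1)/8 = 72.7250
Σ_{t=1}^{7}(y_t−ȳ)(y_{t+1}−ȳ) = 11.3369
γ_1 = 11.3369 / 8 = 1.417

1.417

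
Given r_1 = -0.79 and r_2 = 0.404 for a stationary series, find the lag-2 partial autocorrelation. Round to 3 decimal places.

φ_{22} = (r_2 − r_1²) / (1 − r_1²)
r_1² = (-0.79)² = 0.6241
Numerator = 0.404 − 0.6241 = -0.2201; denominator = 1 − 0.6241 = 0.3759
φ_{22} = -0.2201 / 0.3759 = -0.586

-0.586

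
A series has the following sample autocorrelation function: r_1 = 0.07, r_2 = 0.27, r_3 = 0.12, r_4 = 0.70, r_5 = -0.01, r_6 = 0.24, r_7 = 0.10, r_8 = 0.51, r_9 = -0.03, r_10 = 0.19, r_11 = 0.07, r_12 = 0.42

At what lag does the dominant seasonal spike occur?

4

The largest autocorrelation is r_4 = 0.70, with weaker echoes at lags 8 (0.51) and 12 (0.42); the remaining lags stay at or below 0.27.
The dominant spike at lag 4 indicates a seasonal period of 4.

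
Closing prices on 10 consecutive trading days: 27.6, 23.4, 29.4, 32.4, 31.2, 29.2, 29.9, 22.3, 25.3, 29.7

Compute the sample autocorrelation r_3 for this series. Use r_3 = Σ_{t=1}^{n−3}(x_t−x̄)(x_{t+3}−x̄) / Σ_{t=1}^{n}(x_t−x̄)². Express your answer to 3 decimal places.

-0.250

Mean x̄ = (27.6 + 23.4 + 29.4 + 32.4 + 31.2 + 29.2 + 29.9 + 22.3 + 25.3 + 29.7)/10 = 28.0400
Σ(x_t−x̄)(x_{t+3}−x̄) = (-1.9184) + (-14.6624) + (1.5776) + (8.1096) + (-18.1384) + (-3.1784) + (3.0876) = -25.1228
Denominator Σ(x_t−x̄)² = 100.5840
r_3 = -25.1228 / 100.5840 = -0.250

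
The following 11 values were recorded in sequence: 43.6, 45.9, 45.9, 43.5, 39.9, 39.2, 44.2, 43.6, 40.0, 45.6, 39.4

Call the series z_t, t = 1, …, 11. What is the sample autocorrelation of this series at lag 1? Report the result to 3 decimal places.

Mean z̄ = (43.6 + 45.9 + 45.9 + 43.5 + 39.9 + 39.2 + 44.2 + 43.6 + 40.0 + 45.6 + 39.4)/11 = 42.8000
Numerator Σ_{t=1}^{10}(z_t−z̄)(z_{t+1}−z̄) = -0.8500
Denominator Σ(z_t−z̄)² = 71.5600
r_1 = -0.8500 / 71.5600 = -0.012

-0.012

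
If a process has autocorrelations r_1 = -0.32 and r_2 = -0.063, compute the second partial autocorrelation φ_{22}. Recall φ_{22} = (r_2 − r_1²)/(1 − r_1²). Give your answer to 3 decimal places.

-0.184

φ_{22} = (r_2 − r_1²) / (1 − r_1²)
r_1² = (-0.32)² = 0.1024
Numerator = -0.063 − 0.1024 = -0.1654; denominator = 1 − 0.1024 = 0.8976
φ_{22} = -0.1654 / 0.8976 = -0.184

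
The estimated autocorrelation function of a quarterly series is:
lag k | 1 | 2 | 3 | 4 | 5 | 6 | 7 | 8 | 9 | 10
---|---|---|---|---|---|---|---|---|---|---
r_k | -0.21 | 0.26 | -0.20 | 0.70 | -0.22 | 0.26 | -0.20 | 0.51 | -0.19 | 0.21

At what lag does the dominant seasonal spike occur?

4

The largest autocorrelation is r_4 = 0.70, with a weaker echo at lag 8 (0.51); the remaining lags stay at or below 0.26.
The dominant spike at lag 4 indicates a seasonal period of 4.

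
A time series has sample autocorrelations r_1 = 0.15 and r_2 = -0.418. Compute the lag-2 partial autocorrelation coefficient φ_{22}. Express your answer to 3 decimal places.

φ_{22} = (r_2 − r_1²) / (1 − r_1²)
r_1² = (0.15)² = 0.0225
Numerator = -0.418 − 0.0225 = -0.4405; denominator = 1 − 0.0225 = 0.9775
φ_{22} = -0.4405 / 0.9775 = -0.451

-0.451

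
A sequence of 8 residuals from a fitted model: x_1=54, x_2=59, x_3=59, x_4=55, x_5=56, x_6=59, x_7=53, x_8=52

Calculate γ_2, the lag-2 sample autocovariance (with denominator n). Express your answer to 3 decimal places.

-2.926

Mean x̄ = (54 + 59 + 59 + 55 + 56 + 59 + 53 + 52)/8 = 55.8750
Σ_{t=1}^{6}(x_t−x̄)(x_{t+2}−x̄) = -23.4063
γ_2 = -23.4063 / 8 = -2.926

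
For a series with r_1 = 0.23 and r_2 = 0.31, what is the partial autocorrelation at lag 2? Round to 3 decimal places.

φ_{22} = (r_2 − r_1²) / (1 − r_1²)
r_1² = (0.23)² = 0.0529
Numerator = 0.31 − 0.0529 = 0.2571; denominator = 1 − 0.0529 = 0.9471
φ_{22} = 0.2571 / 0.9471 = 0.271

0.271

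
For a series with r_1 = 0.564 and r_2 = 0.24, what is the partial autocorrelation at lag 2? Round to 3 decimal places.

-0.115

φ_{22} = (r_2 − r_1²) / (1 − r_1²)
r_1² = (0.564)² = 0.318096
Numerator = 0.24 − 0.3181 = -0.0781; denominator = 1 − 0.3181 = 0.6819
φ_{22} = -0.0781 / 0.6819 = -0.115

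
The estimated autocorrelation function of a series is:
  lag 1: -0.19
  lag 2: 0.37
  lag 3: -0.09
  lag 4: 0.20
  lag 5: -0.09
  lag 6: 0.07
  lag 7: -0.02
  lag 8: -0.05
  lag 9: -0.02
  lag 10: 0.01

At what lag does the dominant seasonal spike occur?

2

The largest autocorrelation is r_2 = 0.37, with a weaker echo at lag 4 (0.20); the remaining lags stay at or below 0.07.
The dominant spike at lag 2 indicates a seasonal period of 2.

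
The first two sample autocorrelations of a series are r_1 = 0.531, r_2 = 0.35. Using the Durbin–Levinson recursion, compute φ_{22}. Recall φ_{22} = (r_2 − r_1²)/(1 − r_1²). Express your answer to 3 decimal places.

0.095

φ_{22} = (r_2 − r_1²) / (1 − r_1²)
r_1² = (0.531)² = 0.281961
Numerator = 0.35 − 0.2820 = 0.0680; denominator = 1 − 0.2820 = 0.7180
φ_{22} = 0.0680 / 0.7180 = 0.095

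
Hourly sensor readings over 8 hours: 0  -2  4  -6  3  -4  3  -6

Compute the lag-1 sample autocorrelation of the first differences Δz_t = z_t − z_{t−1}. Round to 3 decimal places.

-0.844

First differences Δz: -2, 6, -10, 9, -7, 7, -9
Mean of differences = -0.8571
Numerator Σ(Δz_t−Δz̄)(Δz_{t+1}−Δz̄) = -333.4490
Denominator Σ(Δz_t−Δz̄)² = 394.8571
r_1(Δz) = -333.4490 / 394.8571 = -0.844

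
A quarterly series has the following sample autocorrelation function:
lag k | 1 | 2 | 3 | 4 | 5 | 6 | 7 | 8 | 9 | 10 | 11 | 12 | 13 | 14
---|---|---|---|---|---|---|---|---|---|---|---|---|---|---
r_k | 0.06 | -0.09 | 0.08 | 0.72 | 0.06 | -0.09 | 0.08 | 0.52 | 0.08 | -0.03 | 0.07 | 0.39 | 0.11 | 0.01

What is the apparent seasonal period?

4

The largest autocorrelation is r_4 = 0.72, with weaker echoes at lags 8 (0.52) and 12 (0.39); the remaining lags stay at or below 0.11.
The dominant spike at lag 4 indicates a seasonal period of 4.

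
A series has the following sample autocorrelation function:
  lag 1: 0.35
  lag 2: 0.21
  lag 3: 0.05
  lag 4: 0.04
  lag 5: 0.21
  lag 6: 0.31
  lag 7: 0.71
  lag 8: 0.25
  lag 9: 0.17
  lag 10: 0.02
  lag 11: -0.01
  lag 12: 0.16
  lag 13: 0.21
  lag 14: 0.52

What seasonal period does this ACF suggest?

7

The largest autocorrelation is r_7 = 0.71, with a weaker echo at lag 14 (0.52); the remaining lags stay at or below 0.35. The elevated value at lag 1 (0.35), dropping to 0.21 at lag 2, reflects decaying short-term dependence rather than seasonality.
The dominant spike at lag 7 indicates a seasonal period of 7.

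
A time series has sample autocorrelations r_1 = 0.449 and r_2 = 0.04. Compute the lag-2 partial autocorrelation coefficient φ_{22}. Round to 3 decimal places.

-0.202

φ_{22} = (r_2 − r_1²) / (1 − r_1²)
r_1² = (0.449)² = 0.201601
Numerator = 0.04 − 0.2016 = -0.1616; denominator = 1 − 0.2016 = 0.7984
φ_{22} = -0.1616 / 0.7984 = -0.202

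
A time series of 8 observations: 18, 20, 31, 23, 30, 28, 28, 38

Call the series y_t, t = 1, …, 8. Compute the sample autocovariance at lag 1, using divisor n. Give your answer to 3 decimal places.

2.750

Mean ȳ = (18 + 20 + 31 + 23 + 30 + 28 + 28 + 38)/8 = 27.0000
Deviations: -9.0000, -7.0000, 4.0000, -4.0000, 3.0000, 1.0000, 1.0000, 11.0000
Σ_{t=1}^{7}(y_t−ȳ)(y_{t+1}−ȳ) = 22.0000
γ_1 = 22.0000 / 8 = 2.750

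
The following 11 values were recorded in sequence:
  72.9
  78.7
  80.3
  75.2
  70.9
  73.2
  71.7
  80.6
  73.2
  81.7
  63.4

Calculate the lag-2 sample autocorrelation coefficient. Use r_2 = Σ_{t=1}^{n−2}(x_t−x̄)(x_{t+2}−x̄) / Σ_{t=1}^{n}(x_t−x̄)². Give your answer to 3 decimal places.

0.121

Mean x̄ = (72.9 + 78.7 + 80.3 + 75.2 + 70.9 + 73.2 + 71.7 + 80.6 + 73.2 + 81.7 + 63.4)/11 = 74.7091
Numerator Σ_{t=1}^{9}(x_t−x̄)(x_{t+2}−x̄) = 35.1698
Denominator Σ(x_t−x̄)² = 290.2891
r_2 = 35.1698 / 290.2891 = 0.121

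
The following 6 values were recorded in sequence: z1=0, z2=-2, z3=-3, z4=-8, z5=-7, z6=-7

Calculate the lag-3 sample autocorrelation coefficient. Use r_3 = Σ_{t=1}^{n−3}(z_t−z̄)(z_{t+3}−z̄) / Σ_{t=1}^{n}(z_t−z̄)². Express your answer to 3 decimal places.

Mean z̄ = (0 − 2 − 3 − 8 − 7 − 7)/6 = -4.5000
Deviations from mean: 4.5000, 2.5000, 1.5000, -3.5000, -2.5000, -2.5000
Σ(z_t−z̄)(z_{t+3}−z̄) = (-15.7500) + (-6.2500) + (-3.7500) = -25.7500
Denominator Σ(z_t−z̄)² = 53.5000
r_3 = -25.7500 / 53.5000 = -0.481

-0.481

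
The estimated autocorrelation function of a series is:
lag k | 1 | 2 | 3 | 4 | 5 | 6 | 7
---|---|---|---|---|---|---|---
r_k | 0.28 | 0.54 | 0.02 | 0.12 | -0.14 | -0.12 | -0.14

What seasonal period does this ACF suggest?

2

The largest autocorrelation is r_2 = 0.54; the remaining lags stay at or below 0.28.
The dominant spike at lag 2 indicates a seasonal period of 2.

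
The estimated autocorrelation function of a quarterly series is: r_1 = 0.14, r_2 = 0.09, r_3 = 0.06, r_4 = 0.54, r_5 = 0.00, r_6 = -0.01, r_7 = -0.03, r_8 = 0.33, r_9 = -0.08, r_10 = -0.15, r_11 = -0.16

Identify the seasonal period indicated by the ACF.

The largest autocorrelation is r_4 = 0.54, with a weaker echo at lag 8 (0.33); the remaining lags stay at or below 0.14.
The dominant spike at lag 4 indicates a seasonal period of 4.

4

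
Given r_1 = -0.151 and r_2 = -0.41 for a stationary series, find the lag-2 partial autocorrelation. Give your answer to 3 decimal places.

φ_{22} = (r_2 − r_1²) / (1 − r_1²)
r_1² = (-0.151)² = 0.022801
Numerator = -0.41 − 0.0228 = -0.4328; denominator = 1 − 0.0228 = 0.9772
φ_{22} = -0.4328 / 0.9772 = -0.443

-0.443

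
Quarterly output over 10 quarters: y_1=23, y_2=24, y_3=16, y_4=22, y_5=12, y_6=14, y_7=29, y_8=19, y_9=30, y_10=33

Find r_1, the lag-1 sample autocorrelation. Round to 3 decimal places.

Mean ȳ = (23 + 24 + 16 + 22 + 12 + 14 + 29 + 19 + 30 + 33)/10 = 22.2000
Numerator Σ_{t=1}^{9}(y_t−ȳ)(y_{t+1}−ȳ) = 58.9600
Denominator Σ(y_t−ȳ)² = 447.6000
r_1 = 58.9600 / 447.6000 = 0.132

0.132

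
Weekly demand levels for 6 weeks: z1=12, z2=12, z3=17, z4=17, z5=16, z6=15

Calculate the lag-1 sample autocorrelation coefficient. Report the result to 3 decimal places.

0.347

Mean z̄ = (12 + 12 + 17 + 17 + 16 + 15)/6 = 14.8333
Σ(z_t−z̄)(z_{t+1}−z̄) = (8.0278) + (-6.1389) + (4.6944) + (2.5278) + (0.1944) = 9.3056
Denominator Σ(z_t−z̄)² = 26.8333
r_1 = 9.3056 / 26.8333 = 0.347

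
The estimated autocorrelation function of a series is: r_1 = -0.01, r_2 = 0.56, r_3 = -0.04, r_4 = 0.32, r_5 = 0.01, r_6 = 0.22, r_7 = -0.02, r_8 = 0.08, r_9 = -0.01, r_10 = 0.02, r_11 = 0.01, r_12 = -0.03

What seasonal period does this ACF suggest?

2

The largest autocorrelation is r_2 = 0.56, with weaker echoes at lags 4 (0.32) and 6 (0.22); the remaining lags stay at or below 0.08.
The dominant spike at lag 2 indicates a seasonal period of 2.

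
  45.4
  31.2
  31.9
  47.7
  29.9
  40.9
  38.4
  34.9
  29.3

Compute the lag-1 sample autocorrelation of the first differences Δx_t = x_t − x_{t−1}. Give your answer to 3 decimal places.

First differences Δx: -14.2, 0.7, 15.8, -17.8, 11.0, -2.5, -3.5, -5.6
Mean of differences = -2.0125
Numerator Σ(Δx_t−Δx̄)(Δx_{t+1}−Δx̄) = -471.6739
Denominator Σ(Δx_t−Δx̄)² = 907.0688
r_1(Δx) = -471.6739 / 907.0688 = -0.520

-0.520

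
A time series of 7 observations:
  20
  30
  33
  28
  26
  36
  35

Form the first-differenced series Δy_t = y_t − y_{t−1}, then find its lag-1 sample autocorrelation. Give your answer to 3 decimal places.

-0.130

First differences Δy: 10, 3, -5, -2, 10, -1
Mean of differences = 2.5000
Numerator Σ(Δy_t−Δȳ)(Δy_{t+1}−Δȳ) = -26.2500
Denominator Σ(Δy_t−Δȳ)² = 201.5000
r_1(Δy) = -26.2500 / 201.5000 = -0.130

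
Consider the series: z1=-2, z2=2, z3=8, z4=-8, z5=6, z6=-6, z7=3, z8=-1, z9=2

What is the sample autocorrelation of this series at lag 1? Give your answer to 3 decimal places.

-0.731

Mean z̄ = (-2 + 2 + 8 − 8 + 6 − 6 + 3 − 1 + 2)/9 = 0.4444
Numerator Σ_{t=1}^{8}(z_t−z̄)(z_{t+1}−z̄) = -160.9753
Denominator Σ(z_t−z̄)² = 220.2222
r_1 = -160.9753 / 220.2222 = -0.731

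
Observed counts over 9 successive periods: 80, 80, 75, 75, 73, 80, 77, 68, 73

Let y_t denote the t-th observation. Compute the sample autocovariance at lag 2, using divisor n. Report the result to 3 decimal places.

-5.247

Mean ȳ = (80 + 80 + 75 + 75 + 73 + 80 + 77 + 68 + 73)/9 = 75.6667
Σ_{t=1}^{7}(y_t−ȳ)(y_{t+2}−ȳ) = -47.2222
γ_2 = -47.2222 / 9 = -5.247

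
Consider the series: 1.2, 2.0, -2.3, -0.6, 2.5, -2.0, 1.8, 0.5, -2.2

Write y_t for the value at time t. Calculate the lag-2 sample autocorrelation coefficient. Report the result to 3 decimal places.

Mean ȳ = (1.2 + 2.0 − 2.3 − 0.6 + 2.5 − 2.0 + 1.8 + 0.5 − 2.2)/9 = 0.1000
Σ(y_t−ȳ)(y_{t+2}−ȳ) = (-2.6400) + (-1.3300) + (-5.7600) + (1.4700) + (4.0800) + (-0.8400) + (-3.9100) = -8.9300
Denominator Σ(y_t−ȳ)² = 29.5800
r_2 = -8.9300 / 29.5800 = -0.302

-0.302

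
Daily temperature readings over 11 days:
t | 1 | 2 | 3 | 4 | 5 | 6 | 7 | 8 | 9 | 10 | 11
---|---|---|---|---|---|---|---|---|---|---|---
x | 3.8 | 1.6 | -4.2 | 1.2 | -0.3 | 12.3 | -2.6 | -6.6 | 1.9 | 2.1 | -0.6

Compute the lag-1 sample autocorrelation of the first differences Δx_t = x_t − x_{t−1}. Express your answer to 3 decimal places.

-0.379

First differences Δx: -2.2, -5.8, 5.4, -1.5, 12.6, -14.9, -4.0, 8.5, 0.2, -2.7
Mean of differences = -0.4400
Numerator Σ(Δx_t−Δx̄)(Δx_{t+1}−Δx̄) = -206.5136
Denominator Σ(Δx_t−Δx̄)² = 544.3040
r_1(Δx) = -206.5136 / 544.3040 = -0.379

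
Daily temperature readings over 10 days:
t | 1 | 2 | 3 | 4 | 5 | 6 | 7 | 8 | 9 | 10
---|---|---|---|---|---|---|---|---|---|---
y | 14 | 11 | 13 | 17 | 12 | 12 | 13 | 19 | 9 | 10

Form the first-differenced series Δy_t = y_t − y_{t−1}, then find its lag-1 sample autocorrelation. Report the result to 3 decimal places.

First differences Δy: -3, 2, 4, -5, 0, 1, 6, -10, 1
Mean of differences = -0.4444
Numerator Σ(Δy_t−Δȳ)(Δy_{t+1}−Δȳ) = -83.0864
Denominator Σ(Δy_t−Δȳ)² = 190.2222
r_1(Δy) = -83.0864 / 190.2222 = -0.437

-0.437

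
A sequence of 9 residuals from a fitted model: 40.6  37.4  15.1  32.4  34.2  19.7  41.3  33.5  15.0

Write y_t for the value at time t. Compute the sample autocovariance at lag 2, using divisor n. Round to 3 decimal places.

Mean ȳ = (40.6 + 37.4 + 15.1 + 32.4 + 34.2 + 19.7 + 41.3 + 33.5 + 15.0)/9 = 29.9111
Σ_{t=1}^{7}(y_t−ȳ)(y_{t+2}−ȳ) = -386.2347
γ_2 = -386.2347 / 9 = -42.915

-42.915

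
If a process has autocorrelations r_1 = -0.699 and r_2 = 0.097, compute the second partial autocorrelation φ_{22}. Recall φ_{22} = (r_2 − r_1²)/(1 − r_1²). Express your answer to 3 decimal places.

-0.766

φ_{22} = (r_2 − r_1²) / (1 − r_1²)
r_1² = (-0.699)² = 0.488601
Numerator = 0.097 − 0.4886 = -0.3916; denominator = 1 − 0.4886 = 0.5114
φ_{22} = -0.3916 / 0.5114 = -0.766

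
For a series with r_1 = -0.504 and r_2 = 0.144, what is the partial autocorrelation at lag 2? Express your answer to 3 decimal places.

-0.147

φ_{22} = (r_2 − r_1²) / (1 − r_1²)
r_1² = (-0.504)² = 0.254016
Numerator = 0.144 − 0.2540 = -0.1100; denominator = 1 − 0.2540 = 0.7460
φ_{22} = -0.1100 / 0.7460 = -0.147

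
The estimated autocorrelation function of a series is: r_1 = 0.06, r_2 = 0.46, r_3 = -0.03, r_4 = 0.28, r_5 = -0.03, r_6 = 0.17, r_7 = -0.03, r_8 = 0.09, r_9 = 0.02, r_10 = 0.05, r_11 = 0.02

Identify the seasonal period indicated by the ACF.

2

The largest autocorrelation is r_2 = 0.46, with weaker echoes at lags 4 (0.28) and 6 (0.17); the remaining lags stay at or below 0.09.
The dominant spike at lag 2 indicates a seasonal period of 2.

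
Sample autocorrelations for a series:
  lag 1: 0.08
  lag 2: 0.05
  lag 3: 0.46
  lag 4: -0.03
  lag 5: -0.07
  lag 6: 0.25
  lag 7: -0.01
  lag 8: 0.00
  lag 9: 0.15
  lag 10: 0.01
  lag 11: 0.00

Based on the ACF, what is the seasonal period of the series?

3

The largest autocorrelation is r_3 = 0.46, with weaker echoes at lags 6 (0.25) and 9 (0.15); the remaining lags stay at or below 0.08.
The dominant spike at lag 3 indicates a seasonal period of 3.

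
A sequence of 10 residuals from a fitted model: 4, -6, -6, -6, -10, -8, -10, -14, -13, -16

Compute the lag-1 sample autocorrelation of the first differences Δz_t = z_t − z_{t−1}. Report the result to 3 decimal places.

-0.298

First differences Δz: -10, 0, 0, -4, 2, -2, -4, 1, -3
Mean of differences = -2.2222
Numerator Σ(Δz_t−Δz̄)(Δz_{t+1}−Δz̄) = -31.4938
Denominator Σ(Δz_t−Δz̄)² = 105.5556
r_1(Δz) = -31.4938 / 105.5556 = -0.298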